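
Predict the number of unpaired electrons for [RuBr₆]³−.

1 unpaired electron

Each bromide is −1; balancing the −3 overall charge requires Ru(III).
Group 8 minus oxidation state 3 gives a d⁵ configuration.
The spin state decides the count: a 4d ion has a large Δₒ and is invariably low-spin.
An octahedral low-spin d⁵ ion is t₂g⁵e_g⁰, giving 1 unpaired electron.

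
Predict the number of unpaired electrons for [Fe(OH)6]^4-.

4 unpaired electrons

Summing ligand charges against the −4 overall charge gives an oxidation state of +2 for iron.
Group 8 minus oxidation state 2 gives a d⁶ configuration.
The spin state decides the count: Hydroxide is a weak-field ligand for a first-row metal, so the complex is high-spin.
An octahedral high-spin d⁶ ion is t₂g⁴e_g², giving 4 unpaired electrons.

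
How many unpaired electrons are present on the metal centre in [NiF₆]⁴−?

2

Summing ligand charges against the −4 overall charge gives an oxidation state of +2 for nickel.
Nickel is a group-10 element; Ni(II) is therefore d⁸.
In an octahedral field the d⁸ configuration is t₂g⁶e_g² (only one arrangement possible), giving 2 unpaired electrons.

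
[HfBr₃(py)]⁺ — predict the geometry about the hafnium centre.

Ligand charges: each bromide is −1; pyridine is neutral. With an overall charge of +1 the hafnium centre must be in the +4 oxidation state.
Hafnium is a group-4 element; Hf(IV) is therefore d⁰.
Coordination number: 4.
A d⁰ ion has no crystal-field stabilisation preference between square planar and tetrahedral, so four ligands adopt the sterically favoured tetrahedral geometry.

tetrahedral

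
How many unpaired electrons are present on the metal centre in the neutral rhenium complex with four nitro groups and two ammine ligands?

3

Ligand charges: each nitro (N-bound nitrite) is −1; ammonia is neutral. With an overall charge of 0 the rhenium centre must be in the +4 oxidation state.
Group 7 minus oxidation state 4 gives a d³ configuration.
In an octahedral field the d³ configuration is t₂g³e_g⁰ (only one arrangement possible), giving 3 unpaired electrons.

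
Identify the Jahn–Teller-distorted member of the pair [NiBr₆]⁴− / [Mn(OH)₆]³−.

[Mn(OH)₆]³−

[NiBr₆]⁴−: Summing ligand charges against the −4 overall charge gives an oxidation state of +2 for nickel. Nickel is a group-10 element; Ni(II) is therefore d⁸. The d⁸ configuration leaves the e_g set evenly filled (or empty) — no strong Jahn–Teller driving force.
[Mn(OH)₆]³−: Ligand charges: each hydroxide is −1. With an overall charge of −3 the manganese centre must be in the +3 oxidation state. Mn sits in group 7, so the d-electron count is 7 − 3 = 4. Hydroxide is a weak-field ligand for a first-row metal, so the complex is high-spin. The t₂g³e_g¹ (high-spin) configuration has an unevenly filled e_g set; the Jahn–Teller theorem predicts a tetragonal distortion (typically axial elongation) to lift the degeneracy.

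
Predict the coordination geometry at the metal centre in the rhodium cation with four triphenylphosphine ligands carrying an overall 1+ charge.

square planar

Ligand charges: triphenylphosphine is neutral. With an overall charge of +1 the rhodium centre must be in the +1 oxidation state.
Group 9 minus oxidation state 1 gives a d⁸ configuration.
With 4 monodentate ligands the coordination number is 4.
A 4d d⁸ ion has a large crystal-field splitting; square planar leaves the high-energy d_{x²−y²} orbital empty and maximises CFSE.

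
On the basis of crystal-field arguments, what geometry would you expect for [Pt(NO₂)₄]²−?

Summing ligand charges against the −2 overall charge gives an oxidation state of +2 for platinum.
Group 10 minus oxidation state 2 gives a d⁸ configuration.
Coordination number: 4.
A 5d d⁸ ion has a large crystal-field splitting; square planar leaves the high-energy d_{x²−y²} orbital empty and maximises CFSE.

square planar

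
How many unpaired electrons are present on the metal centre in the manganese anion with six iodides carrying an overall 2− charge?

Summing ligand charges against the −2 overall charge gives an oxidation state of +4 for manganese.
Mn sits in group 7, so the d-electron count is 7 − 4 = 3.
In an octahedral field the d³ configuration is t₂g³e_g⁰ (only one arrangement possible), giving 3 unpaired electrons.

3 unpaired electrons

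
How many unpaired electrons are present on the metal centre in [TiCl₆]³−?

Summing ligand charges against the −3 overall charge gives an oxidation state of +3 for titanium.
Ti sits in group 4, so the d-electron count is 4 − 3 = 1.
In an octahedral field the d¹ configuration is t₂g¹e_g⁰ (only one arrangement possible), giving 1 unpaired electron.

1 unpaired electron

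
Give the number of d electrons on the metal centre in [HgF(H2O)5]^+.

d¹⁰

Ligand charges: each fluoride is −1; water is neutral. With an overall charge of +1 the mercury centre must be in the +2 oxidation state.
Mercury is a group-12 element; Hg(II) is therefore d¹⁰.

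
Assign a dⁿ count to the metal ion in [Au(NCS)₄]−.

Each isothiocyanate is −1; balancing the −1 overall charge requires Au(III).
Au sits in group 11, so the d-electron count is 11 − 3 = 8.

d⁸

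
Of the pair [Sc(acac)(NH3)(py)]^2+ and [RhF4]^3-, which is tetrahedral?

For [Sc(acac)(NH3)(py)]^2+: Ligand charges: each acetylacetonate is −1; ammonia is neutral; pyridine is neutral. With an overall charge of +2 the scandium centre must be in the +3 oxidation state. Group 3 minus oxidation state 3 gives a d⁰ configuration. A d⁰ ion has no crystal-field stabilisation preference between square planar and tetrahedral, so four ligands adopt the sterically favoured tetrahedral geometry. → tetrahedral.
For [RhF4]^3-: Summing ligand charges against the −3 overall charge gives an oxidation state of +1 for rhodium. Group 9 minus oxidation state 1 gives a d⁸ configuration. A 4d d⁸ ion has a large crystal-field splitting; square planar leaves the high-energy d_{x²−y²} orbital empty and maximises CFSE. → square planar.

[Sc(acac)(NH3)(py)]^2+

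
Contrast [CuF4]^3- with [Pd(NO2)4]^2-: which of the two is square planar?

[Pd(NO2)4]^2-

For [CuF4]^3-: Ligand charges: each fluoride is −1. With an overall charge of −3 the copper centre must be in the +1 oxidation state. Cu sits in group 11, so the d-electron count is 11 − 1 = 10. A d¹⁰ ion has no crystal-field stabilisation preference between square planar and tetrahedral, so four ligands adopt the sterically favoured tetrahedral geometry. → tetrahedral.
For [Pd(NO2)4]^2-: Ligand charges: each nitro (N-bound nitrite) is −1. With an overall charge of −2 the palladium centre must be in the +2 oxidation state. Palladium is a group-10 element; Pd(II) is therefore d⁸. A 4d d⁸ ion has a large crystal-field splitting; square planar leaves the high-energy d_{x²−y²} orbital empty and maximises CFSE. → square planar.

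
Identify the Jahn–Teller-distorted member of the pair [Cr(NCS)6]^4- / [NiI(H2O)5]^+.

[Cr(NCS)6]^4-

[Cr(NCS)6]^4-: Summing ligand charges against the −4 overall charge gives an oxidation state of +2 for chromium. Chromium is a group-6 element; Cr(II) is therefore d⁴. Isothiocyanate is a weak-field ligand for a first-row metal, so the complex is high-spin. The t₂g³e_g¹ (high-spin) configuration has an unevenly filled e_g set; the Jahn–Teller theorem predicts a tetragonal distortion (typically axial elongation) to lift the degeneracy.
[NiI(H2O)5]^+: Ligand charges: each iodide is −1; water is neutral. With an overall charge of +1 the nickel centre must be in the +2 oxidation state. Group 10 minus oxidation state 2 gives a d⁸ configuration. The d⁸ configuration leaves the e_g set evenly filled (or empty) — no strong Jahn–Teller driving force.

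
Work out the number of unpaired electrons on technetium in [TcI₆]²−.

3 unpaired electrons

Summing ligand charges against the −2 overall charge gives an oxidation state of +4 for technetium.
Technetium is a group-7 element; Tc(IV) is therefore d³.
In an octahedral field the d³ configuration is t₂g³e_g⁰ (only one arrangement possible), giving 3 unpaired electrons.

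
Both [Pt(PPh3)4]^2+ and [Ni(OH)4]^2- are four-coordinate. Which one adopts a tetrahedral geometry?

[Ni(OH)4]^2-

For [Pt(PPh3)4]^2+: Summing ligand charges against the +2 overall charge gives an oxidation state of +2 for platinum. Pt sits in group 10, so the d-electron count is 10 − 2 = 8. A 5d d⁸ ion has a large crystal-field splitting; square planar leaves the high-energy d_{x²−y²} orbital empty and maximises CFSE. → square planar.
For [Ni(OH)4]^2-: Summing ligand charges against the −2 overall charge gives an oxidation state of +2 for nickel. Nickel is a group-10 element; Ni(II) is therefore d⁸. Hydroxide is a weak-field ligand. With weak-field ligands the CFSE gain from square planar is small, so a 3d d⁸ ion takes the sterically preferred tetrahedral geometry. → tetrahedral.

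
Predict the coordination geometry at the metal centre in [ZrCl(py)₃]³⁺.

tetrahedral

Summing ligand charges against the +3 overall charge gives an oxidation state of +4 for zirconium.
Group 4 minus oxidation state 4 gives a d⁰ configuration.
Coordination number: 4.
A d⁰ ion has no crystal-field stabilisation preference between square planar and tetrahedral, so four ligands adopt the sterically favoured tetrahedral geometry.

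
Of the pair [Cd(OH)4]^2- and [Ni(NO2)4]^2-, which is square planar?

For [Cd(OH)4]^2-: Ligand charges: each hydroxide is −1. With an overall charge of −2 the cadmium centre must be in the +2 oxidation state. Cadmium is a group-12 element; Cd(II) is therefore d¹⁰. A d¹⁰ ion has no crystal-field stabilisation preference between square planar and tetrahedral, so four ligands adopt the sterically favoured tetrahedral geometry. → tetrahedral.
For [Ni(NO2)4]^2-: Ligand charges: each nitro (N-bound nitrite) is −1. With an overall charge of −2 the nickel centre must be in the +2 oxidation state. Group 10 minus oxidation state 2 gives a d⁸ configuration. Nitro (N-bound nitrite) is a strong-field ligand (high in the spectrochemical series). A 3d d⁸ ion with strong-field ligands gains enough CFSE to favour square planar over tetrahedral. → square planar.

[Ni(NO2)4]^2-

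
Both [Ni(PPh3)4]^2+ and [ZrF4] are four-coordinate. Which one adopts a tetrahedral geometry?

[ZrF4]

For [Ni(PPh3)4]^2+: Triphenylphosphine is neutral; balancing the +2 overall charge requires Ni(II). Ni sits in group 10, so the d-electron count is 10 − 2 = 8. Triphenylphosphine is a strong-field ligand (high in the spectrochemical series). A 3d d⁸ ion with strong-field ligands gains enough CFSE to favour square planar over tetrahedral. → square planar.
For [ZrF4]: Summing ligand charges against the 0 overall charge gives an oxidation state of +4 for zirconium. Group 4 minus oxidation state 4 gives a d⁰ configuration. A d⁰ ion has no crystal-field stabilisation preference between square planar and tetrahedral, so four ligands adopt the sterically favoured tetrahedral geometry. → tetrahedral.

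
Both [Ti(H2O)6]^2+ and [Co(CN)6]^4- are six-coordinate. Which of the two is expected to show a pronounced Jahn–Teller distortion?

[Ti(H2O)6]^2+: Ligand charges: water is neutral. With an overall charge of +2 the titanium centre must be in the +2 oxidation state. Titanium is a group-4 element; Ti(II) is therefore d². The d² configuration leaves the e_g set evenly filled (or empty) — no strong Jahn–Teller driving force.
[Co(CN)6]^4-: Ligand charges: each cyanide is −1. With an overall charge of −4 the cobalt centre must be in the +2 oxidation state. Co sits in group 9, so the d-electron count is 9 − 2 = 7. Cyanide is a strong-field ligand (high in the spectrochemical series) for a first-row metal, so the complex is low-spin. The t₂g⁶e_g¹ (low-spin) configuration has an unevenly filled e_g set; the Jahn–Teller theorem predicts a tetragonal distortion (typically axial elongation) to lift the degeneracy.

[Co(CN)6]^4-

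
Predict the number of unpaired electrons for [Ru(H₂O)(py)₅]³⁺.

Ligand charges: water is neutral; pyridine is neutral. With an overall charge of +3 the ruthenium centre must be in the +3 oxidation state.
Ruthenium is a group-8 element; Ru(III) is therefore d⁵.
The spin state decides the count: a 4d ion has a large Δₒ and is invariably low-spin.
An octahedral low-spin d⁵ ion is t₂g⁵e_g⁰, giving 1 unpaired electron.

1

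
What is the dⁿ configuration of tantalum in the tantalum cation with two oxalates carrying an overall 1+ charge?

Summing ligand charges against the +1 overall charge gives an oxidation state of +5 for tantalum.
Ta sits in group 5, so the d-electron count is 5 − 5 = 0.

d⁰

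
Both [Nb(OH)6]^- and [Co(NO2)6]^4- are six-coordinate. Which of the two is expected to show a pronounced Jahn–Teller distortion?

[Nb(OH)6]^-: Summing ligand charges against the −1 overall charge gives an oxidation state of +5 for niobium. Niobium is a group-5 element; Nb(V) is therefore d⁰. The d⁰ configuration leaves the e_g set evenly filled (or empty) — no strong Jahn–Teller driving force.
[Co(NO2)6]^4-: Summing ligand charges against the −4 overall charge gives an oxidation state of +2 for cobalt. Cobalt is a group-9 element; Co(II) is therefore d⁷. Nitro (N-bound nitrite) is a strong-field ligand (high in the spectrochemical series) for a first-row metal, so the complex is low-spin. The t₂g⁶e_g¹ (low-spin) configuration has an unevenly filled e_g set; the Jahn–Teller theorem predicts a tetragonal distortion (typically axial elongation) to lift the degeneracy.

[Co(NO2)6]^4-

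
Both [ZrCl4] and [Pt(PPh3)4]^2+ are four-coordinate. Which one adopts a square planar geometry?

[Pt(PPh3)4]^2+

For [ZrCl4]: Ligand charges: each chloride is −1. With an overall charge of 0 the zirconium centre must be in the +4 oxidation state. Group 4 minus oxidation state 4 gives a d⁰ configuration. A d⁰ ion has no crystal-field stabilisation preference between square planar and tetrahedral, so four ligands adopt the sterically favoured tetrahedral geometry. → tetrahedral.
For [Pt(PPh3)4]^2+: Triphenylphosphine is neutral; balancing the +2 overall charge requires Pt(II). Pt sits in group 10, so the d-electron count is 10 − 2 = 8. A 5d d⁸ ion has a large crystal-field splitting; square planar leaves the high-energy d_{x²−y²} orbital empty and maximises CFSE. → square planar.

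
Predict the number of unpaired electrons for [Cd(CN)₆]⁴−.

Ligand charges: each cyanide is −1. With an overall charge of −4 the cadmium centre must be in the +2 oxidation state.
Cadmium is a group-12 element; Cd(II) is therefore d¹⁰.
In an octahedral field the d¹⁰ configuration is t₂g⁶e_g⁴, giving 0 unpaired electrons.

0 unpaired electrons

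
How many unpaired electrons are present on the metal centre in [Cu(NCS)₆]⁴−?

Summing ligand charges against the −4 overall charge gives an oxidation state of +2 for copper.
Cu sits in group 11, so the d-electron count is 11 − 2 = 9.
In an octahedral field the d⁹ configuration is t₂g⁶e_g³ (only one arrangement possible), giving 1 unpaired electron.

1 unpaired electron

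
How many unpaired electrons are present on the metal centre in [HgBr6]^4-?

Ligand charges: each bromide is −1. With an overall charge of −4 the mercury centre must be in the +2 oxidation state.
Hg sits in group 12, so the d-electron count is 12 − 2 = 10.
In an octahedral field the d¹⁰ configuration is t₂g⁶e_g⁴, giving 0 unpaired electrons.

0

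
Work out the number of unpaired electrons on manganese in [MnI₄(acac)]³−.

5 unpaired electrons

Summing ligand charges against the −3 overall charge gives an oxidation state of +2 for manganese.
Manganese is a group-7 element; Mn(II) is therefore d⁵.
Counting donor atoms: 4×iodide (monodentate) → 4 donors; 1×acetylacetonate (bidentate) → 2 donors. Coordination number = 6.
The spin state decides the count: Acetylacetonate and iodide are weak-field ligands for a first-row metal, so the complex is high-spin.
An octahedral high-spin d⁵ ion is t₂g³e_g², giving 5 unpaired electrons.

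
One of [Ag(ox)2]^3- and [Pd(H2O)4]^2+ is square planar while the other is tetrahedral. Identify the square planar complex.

[Pd(H2O)4]^2+

For [Ag(ox)2]^3-: Summing ligand charges against the −3 overall charge gives an oxidation state of +1 for silver. Silver is a group-11 element; Ag(I) is therefore d¹⁰. A d¹⁰ ion has no crystal-field stabilisation preference between square planar and tetrahedral, so four ligands adopt the sterically favoured tetrahedral geometry. → tetrahedral.
For [Pd(H2O)4]^2+: Summing ligand charges against the +2 overall charge gives an oxidation state of +2 for palladium. Pd sits in group 10, so the d-electron count is 10 − 2 = 8. A 4d d⁸ ion has a large crystal-field splitting; square planar leaves the high-energy d_{x²−y²} orbital empty and maximises CFSE. → square planar.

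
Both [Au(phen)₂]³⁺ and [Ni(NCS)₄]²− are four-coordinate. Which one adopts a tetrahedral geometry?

[Ni(NCS)₄]²−

For [Au(phen)₂]³⁺: Summing ligand charges against the +3 overall charge gives an oxidation state of +3 for gold. Group 11 minus oxidation state 3 gives a d⁸ configuration. A 5d d⁸ ion has a large crystal-field splitting; square planar leaves the high-energy d_{x²−y²} orbital empty and maximises CFSE. → square planar.
For [Ni(NCS)₄]²−: Each isothiocyanate is −1; balancing the −2 overall charge requires Ni(II). Nickel is a group-10 element; Ni(II) is therefore d⁸. Isothiocyanate is a weak-field ligand. With weak-field ligands the CFSE gain from square planar is small, so a 3d d⁸ ion takes the sterically preferred tetrahedral geometry. → tetrahedral.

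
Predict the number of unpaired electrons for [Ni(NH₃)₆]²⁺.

Summing ligand charges against the +2 overall charge gives an oxidation state of +2 for nickel.
Group 10 minus oxidation state 2 gives a d⁸ configuration.
In an octahedral field the d⁸ configuration is t₂g⁶e_g² (only one arrangement possible), giving 2 unpaired electrons.

2 unpaired electrons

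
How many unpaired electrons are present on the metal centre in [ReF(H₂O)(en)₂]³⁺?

Summing ligand charges against the +3 overall charge gives an oxidation state of +4 for rhenium.
Group 7 minus oxidation state 4 gives a d³ configuration.
Counting donor atoms: 1×fluoride (monodentate) → 1 donor; 1×water (monodentate) → 1 donor; 2×ethylenediamine (bidentate) → 4 donors. Coordination number = 6.
In an octahedral field the d³ configuration is t₂g³e_g⁰ (only one arrangement possible), giving 3 unpaired electrons.

3 unpaired electrons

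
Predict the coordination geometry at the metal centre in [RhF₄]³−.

Each fluoride is −1; balancing the −3 overall charge requires Rh(I).
Rhodium is a group-9 element; Rh(I) is therefore d⁸.
With 4 monodentate ligands the coordination number is 4.
A 4d d⁸ ion has a large crystal-field splitting; square planar leaves the high-energy d_{x²−y²} orbital empty and maximises CFSE.

square planar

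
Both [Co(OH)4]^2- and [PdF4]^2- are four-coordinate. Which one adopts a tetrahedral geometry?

[Co(OH)4]^2-

For [Co(OH)4]^2-: Summing ligand charges against the −2 overall charge gives an oxidation state of +2 for cobalt. Group 9 minus oxidation state 2 gives a d⁷ configuration. For a high-spin 3d d⁷ ion with weak-field ligands the small Δₜ gives little square-planar CFSE advantage, so four ligands adopt the sterically favoured tetrahedral geometry. → tetrahedral.
For [PdF4]^2-: Ligand charges: each fluoride is −1. With an overall charge of −2 the palladium centre must be in the +2 oxidation state. Palladium is a group-10 element; Pd(II) is therefore d⁸. A 4d d⁸ ion has a large crystal-field splitting; square planar leaves the high-energy d_{x²−y²} orbital empty and maximises CFSE. → square planar.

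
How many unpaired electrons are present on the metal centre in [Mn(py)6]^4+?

Pyridine is neutral; balancing the +4 overall charge requires Mn(IV).
Manganese is a group-7 element; Mn(IV) is therefore d³.
In an octahedral field the d³ configuration is t₂g³e_g⁰ (only one arrangement possible), giving 3 unpaired electrons.

3 unpaired electrons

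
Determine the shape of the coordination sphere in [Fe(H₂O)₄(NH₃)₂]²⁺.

octahedral

Summing ligand charges against the +2 overall charge gives an oxidation state of +2 for iron.
Fe sits in group 8, so the d-electron count is 8 − 2 = 6.
Coordination number: 6.
Six donors around a single metal centre give an octahedral coordination sphere.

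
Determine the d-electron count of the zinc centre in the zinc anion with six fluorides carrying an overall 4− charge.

Summing ligand charges against the −4 overall charge gives an oxidation state of +2 for zinc.
Group 12 minus oxidation state 2 gives a d¹⁰ configuration.

d¹⁰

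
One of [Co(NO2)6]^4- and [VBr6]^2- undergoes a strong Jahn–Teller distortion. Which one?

[Co(NO2)6]^4-

[Co(NO2)6]^4-: Ligand charges: each nitro (N-bound nitrite) is −1. With an overall charge of −4 the cobalt centre must be in the +2 oxidation state. Co sits in group 9, so the d-electron count is 9 − 2 = 7. Nitro (N-bound nitrite) is a strong-field ligand (high in the spectrochemical series) for a first-row metal, so the complex is low-spin. The t₂g⁶e_g¹ (low-spin) configuration has an unevenly filled e_g set; the Jahn–Teller theorem predicts a tetragonal distortion (typically axial elongation) to lift the degeneracy.
[VBr6]^2-: Each bromide is −1; balancing the −2 overall charge requires V(IV). Group 5 minus oxidation state 4 gives a d¹ configuration. The d¹ configuration leaves the e_g set evenly filled (or empty) — no strong Jahn–Teller driving force.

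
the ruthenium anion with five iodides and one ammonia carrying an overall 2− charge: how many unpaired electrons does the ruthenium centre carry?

Summing ligand charges against the −2 overall charge gives an oxidation state of +3 for ruthenium.
Group 8 minus oxidation state 3 gives a d⁵ configuration.
The spin state decides the count: a 4d ion has a large Δₒ and is invariably low-spin.
An octahedral low-spin d⁵ ion is t₂g⁵e_g⁰, giving 1 unpaired electron.

1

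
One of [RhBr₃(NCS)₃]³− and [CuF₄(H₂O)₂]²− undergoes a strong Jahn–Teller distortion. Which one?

[CuF₄(H₂O)₂]²−

[RhBr₃(NCS)₃]³−: Each bromide is −1; each isothiocyanate is −1; balancing the −3 overall charge requires Rh(III). Rh sits in group 9, so the d-electron count is 9 − 3 = 6. A 4d ion has a large Δₒ and is invariably low-spin. The d⁶ configuration leaves the e_g set evenly filled (or empty) — no strong Jahn–Teller driving force.
[CuF₄(H₂O)₂]²−: Each fluoride is −1; water is neutral; balancing the −2 overall charge requires Cu(II). Cu sits in group 11, so the d-electron count is 11 − 2 = 9. The t₂g⁶e_g³ configuration has an unevenly filled e_g set; the Jahn–Teller theorem predicts a tetragonal distortion (typically axial elongation) to lift the degeneracy.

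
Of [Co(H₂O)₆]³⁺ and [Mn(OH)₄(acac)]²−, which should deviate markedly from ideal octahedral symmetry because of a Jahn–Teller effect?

[Co(H₂O)₆]³⁺: Summing ligand charges against the +3 overall charge gives an oxidation state of +3 for cobalt. Co sits in group 9, so the d-electron count is 9 − 3 = 6. Co(III) has an exceptionally large octahedral splitting and is low-spin with essentially every ligand except fluoride. The d⁶ configuration leaves the e_g set evenly filled (or empty) — no strong Jahn–Teller driving force.
[Mn(OH)₄(acac)]²−: Summing ligand charges against the −2 overall charge gives an oxidation state of +3 for manganese. Group 7 minus oxidation state 3 gives a d⁴ configuration. Acetylacetonate and hydroxide are weak-field ligands for a first-row metal, so the complex is high-spin. The t₂g³e_g¹ (high-spin) configuration has an unevenly filled e_g set; the Jahn–Teller theorem predicts a tetragonal distortion (typically axial elongation) to lift the degeneracy.

[Mn(OH)₄(acac)]²−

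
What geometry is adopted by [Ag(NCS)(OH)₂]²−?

trigonal planar

Each isothiocyanate is −1; each hydroxide is −1; balancing the −2 overall charge requires Ag(I).
Ag sits in group 11, so the d-electron count is 11 − 1 = 10.
With 3 monodentate ligands the coordination number is 3.
Three ligands around a d¹⁰ centre minimise repulsion in a trigonal-planar arrangement.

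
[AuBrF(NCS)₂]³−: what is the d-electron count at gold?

Summing ligand charges against the −3 overall charge gives an oxidation state of +1 for gold.
Gold is a group-11 element; Au(I) is therefore d¹⁰.

d¹⁰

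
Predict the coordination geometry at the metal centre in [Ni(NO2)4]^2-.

Ligand charges: each nitro (N-bound nitrite) is −1. With an overall charge of −2 the nickel centre must be in the +2 oxidation state.
Nickel is a group-10 element; Ni(II) is therefore d⁸.
With 4 monodentate ligands the coordination number is 4.
Nitro (N-bound nitrite) is a strong-field ligand (high in the spectrochemical series).
A 3d d⁸ ion with strong-field ligands gains enough CFSE to favour square planar over tetrahedral.

square planar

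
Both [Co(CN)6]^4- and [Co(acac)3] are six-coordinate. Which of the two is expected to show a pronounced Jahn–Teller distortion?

[Co(CN)6]^4-

[Co(CN)6]^4-: Ligand charges: each cyanide is −1. With an overall charge of −4 the cobalt centre must be in the +2 oxidation state. Group 9 minus oxidation state 2 gives a d⁷ configuration. Cyanide is a strong-field ligand (high in the spectrochemical series) for a first-row metal, so the complex is low-spin. The t₂g⁶e_g¹ (low-spin) configuration has an unevenly filled e_g set; the Jahn–Teller theorem predicts a tetragonal distortion (typically axial elongation) to lift the degeneracy.
[Co(acac)3]: Summing ligand charges against the 0 overall charge gives an oxidation state of +3 for cobalt. Cobalt is a group-9 element; Co(III) is therefore d⁶. Co(III) has an exceptionally large octahedral splitting and is low-spin with essentially every ligand except fluoride. The d⁶ configuration leaves the e_g set evenly filled (or empty) — no strong Jahn–Teller driving force.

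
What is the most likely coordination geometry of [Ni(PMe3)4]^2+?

Ligand charges: trimethylphosphine is neutral. With an overall charge of +2 the nickel centre must be in the +2 oxidation state.
Nickel is a group-10 element; Ni(II) is therefore d⁸.
With 4 monodentate ligands the coordination number is 4.
Trimethylphosphine is a strong-field ligand (high in the spectrochemical series).
A 3d d⁸ ion with strong-field ligands gains enough CFSE to favour square planar over tetrahedral.

square planar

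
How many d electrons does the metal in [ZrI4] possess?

Each iodide is −1; balancing the 0 overall charge requires Zr(IV).
Group 4 minus oxidation state 4 gives a d⁰ configuration.

d⁰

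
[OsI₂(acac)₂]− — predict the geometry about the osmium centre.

Ligand charges: each iodide is −1; each acetylacetonate is −1. With an overall charge of −1 the osmium centre must be in the +3 oxidation state.
Os sits in group 8, so the d-electron count is 8 − 3 = 5.
Counting donor atoms: 2×iodide (monodentate) → 2 donors; 2×acetylacetonate (bidentate) → 4 donors. Coordination number = 6.
Six donors around a single metal centre give an octahedral coordination sphere.

octahedral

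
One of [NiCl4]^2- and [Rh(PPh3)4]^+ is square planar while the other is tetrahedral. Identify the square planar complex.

For [NiCl4]^2-: Summing ligand charges against the −2 overall charge gives an oxidation state of +2 for nickel. Nickel is a group-10 element; Ni(II) is therefore d⁸. Chloride is a weak-field ligand. With weak-field ligands the CFSE gain from square planar is small, so a 3d d⁸ ion takes the sterically preferred tetrahedral geometry. → tetrahedral.
For [Rh(PPh3)4]^+: Ligand charges: triphenylphosphine is neutral. With an overall charge of +1 the rhodium centre must be in the +1 oxidation state. Rh sits in group 9, so the d-electron count is 9 − 1 = 8. A 4d d⁸ ion has a large crystal-field splitting; square planar leaves the high-energy d_{x²−y²} orbital empty and maximises CFSE. → square planar.

[Rh(PPh3)4]^+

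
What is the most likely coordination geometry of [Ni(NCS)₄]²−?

tetrahedral

Summing ligand charges against the −2 overall charge gives an oxidation state of +2 for nickel.
Ni sits in group 10, so the d-electron count is 10 − 2 = 8.
Coordination number: 4.
Isothiocyanate is a weak-field ligand.
With weak-field ligands the CFSE gain from square planar is small, so a 3d d⁸ ion takes the sterically preferred tetrahedral geometry.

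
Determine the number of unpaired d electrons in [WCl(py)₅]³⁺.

2 unpaired electrons

Ligand charges: each chloride is −1; pyridine is neutral. With an overall charge of +3 the tungsten centre must be in the +4 oxidation state.
W sits in group 6, so the d-electron count is 6 − 4 = 2.
In an octahedral field the d² configuration is t₂g²e_g⁰ (only one arrangement possible), giving 2 unpaired electrons.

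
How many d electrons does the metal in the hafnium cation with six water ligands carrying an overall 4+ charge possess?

Ligand charges: water is neutral. With an overall charge of +4 the hafnium centre must be in the +4 oxidation state.
Group 4 minus oxidation state 4 gives a d⁰ configuration.

d⁰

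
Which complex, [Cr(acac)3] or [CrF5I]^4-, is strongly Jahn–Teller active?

[CrF5I]^4-

[Cr(acac)3]: Ligand charges: each acetylacetonate is −1. With an overall charge of 0 the chromium centre must be in the +3 oxidation state. Chromium is a group-6 element; Cr(III) is therefore d³. The d³ configuration leaves the e_g set evenly filled (or empty) — no strong Jahn–Teller driving force.
[CrF5I]^4-: Ligand charges: each fluoride is −1; each iodide is −1. With an overall charge of −4 the chromium centre must be in the +2 oxidation state. Chromium is a group-6 element; Cr(II) is therefore d⁴. Fluoride and iodide are weak-field ligands for a first-row metal, so the complex is high-spin. The t₂g³e_g¹ (high-spin) configuration has an unevenly filled e_g set; the Jahn–Teller theorem predicts a tetragonal distortion (typically axial elongation) to lift the degeneracy.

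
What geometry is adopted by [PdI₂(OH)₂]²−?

square planar

Summing ligand charges against the −2 overall charge gives an oxidation state of +2 for palladium.
Palladium is a group-10 element; Pd(II) is therefore d⁸.
With 4 monodentate ligands the coordination number is 4.
A 4d d⁸ ion has a large crystal-field splitting; square planar leaves the high-energy d_{x²−y²} orbital empty and maximises CFSE.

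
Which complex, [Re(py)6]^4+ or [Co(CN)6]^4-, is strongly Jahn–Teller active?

[Re(py)6]^4+: Ligand charges: pyridine is neutral. With an overall charge of +4 the rhenium centre must be in the +4 oxidation state. Re sits in group 7, so the d-electron count is 7 − 4 = 3. The d³ configuration leaves the e_g set evenly filled (or empty) — no strong Jahn–Teller driving force.
[Co(CN)6]^4-: Summing ligand charges against the −4 overall charge gives an oxidation state of +2 for cobalt. Cobalt is a group-9 element; Co(II) is therefore d⁷. Cyanide is a strong-field ligand (high in the spectrochemical series) for a first-row metal, so the complex is low-spin. The t₂g⁶e_g¹ (low-spin) configuration has an unevenly filled e_g set; the Jahn–Teller theorem predicts a tetragonal distortion (typically axial elongation) to lift the degeneracy.

[Co(CN)6]^4-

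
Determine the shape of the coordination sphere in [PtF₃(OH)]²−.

square planar

Each fluoride is −1; each hydroxide is −1; balancing the −2 overall charge requires Pt(II).
Group 10 minus oxidation state 2 gives a d⁸ configuration.
With 4 monodentate ligands the coordination number is 4.
A 5d d⁸ ion has a large crystal-field splitting; square planar leaves the high-energy d_{x²−y²} orbital empty and maximises CFSE.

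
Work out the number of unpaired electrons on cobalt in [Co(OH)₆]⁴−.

Each hydroxide is −1; balancing the −4 overall charge requires Co(II).
Group 9 minus oxidation state 2 gives a d⁷ configuration.
The spin state decides the count: Hydroxide is a weak-field ligand for a first-row metal, so the complex is high-spin.
An octahedral high-spin d⁷ ion is t₂g⁵e_g², giving 3 unpaired electrons.

3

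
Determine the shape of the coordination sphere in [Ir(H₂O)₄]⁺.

Ligand charges: water is neutral. With an overall charge of +1 the iridium centre must be in the +1 oxidation state.
Ir sits in group 9, so the d-electron count is 9 − 1 = 8.
With 4 monodentate ligands the coordination number is 4.
A 5d d⁸ ion has a large crystal-field splitting; square planar leaves the high-energy d_{x²−y²} orbital empty and maximises CFSE.

square planar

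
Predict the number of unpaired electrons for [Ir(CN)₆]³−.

0

Summing ligand charges against the −3 overall charge gives an oxidation state of +3 for iridium.
Ir sits in group 9, so the d-electron count is 9 − 3 = 6.
The spin state decides the count: a 5d ion has a large Δₒ and is invariably low-spin.
An octahedral low-spin d⁶ ion is t₂g⁶e_g⁰, giving 0 unpaired electrons.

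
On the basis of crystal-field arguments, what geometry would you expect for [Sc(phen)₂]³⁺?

1,10-phenanthroline is neutral; balancing the +3 overall charge requires Sc(III).
Group 3 minus oxidation state 3 gives a d⁰ configuration.
Counting donor atoms: 2×1,10-phenanthroline (bidentate) → 4 donors. Coordination number = 4.
A d⁰ ion has no crystal-field stabilisation preference between square planar and tetrahedral, so four ligands adopt the sterically favoured tetrahedral geometry.

tetrahedral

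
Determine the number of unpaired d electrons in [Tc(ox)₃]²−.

3 unpaired electrons

Summing ligand charges against the −2 overall charge gives an oxidation state of +4 for technetium.
Technetium is a group-7 element; Tc(IV) is therefore d³.
Counting donor atoms: 3×oxalate (bidentate) → 6 donors. Coordination number = 6.
In an octahedral field the d³ configuration is t₂g³e_g⁰ (only one arrangement possible), giving 3 unpaired electrons.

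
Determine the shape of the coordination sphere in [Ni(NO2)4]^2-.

Ligand charges: each nitro (N-bound nitrite) is −1. With an overall charge of −2 the nickel centre must be in the +2 oxidation state.
Nickel is a group-10 element; Ni(II) is therefore d⁸.
Coordination number: 4.
Nitro (N-bound nitrite) is a strong-field ligand (high in the spectrochemical series).
A 3d d⁸ ion with strong-field ligands gains enough CFSE to favour square planar over tetrahedral.

square planar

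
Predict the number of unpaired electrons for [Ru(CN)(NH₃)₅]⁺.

Summing ligand charges against the +1 overall charge gives an oxidation state of +2 for ruthenium.
Group 8 minus oxidation state 2 gives a d⁶ configuration.
The spin state decides the count: a 4d ion has a large Δₒ and is invariably low-spin.
An octahedral low-spin d⁶ ion is t₂g⁶e_g⁰, giving 0 unpaired electrons.

0 unpaired electrons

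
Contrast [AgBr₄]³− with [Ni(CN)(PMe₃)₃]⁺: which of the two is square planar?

For [AgBr₄]³−: Each bromide is −1; balancing the −3 overall charge requires Ag(I). Group 11 minus oxidation state 1 gives a d¹⁰ configuration. A d¹⁰ ion has no crystal-field stabilisation preference between square planar and tetrahedral, so four ligands adopt the sterically favoured tetrahedral geometry. → tetrahedral.
For [Ni(CN)(PMe₃)₃]⁺: Each cyanide is −1; trimethylphosphine is neutral; balancing the +1 overall charge requires Ni(II). Nickel is a group-10 element; Ni(II) is therefore d⁸. Cyanide and trimethylphosphine are strong-field ligands (high in the spectrochemical series). A 3d d⁸ ion with strong-field ligands gains enough CFSE to favour square planar over tetrahedral. → square planar.

[Ni(CN)(PMe₃)₃]⁺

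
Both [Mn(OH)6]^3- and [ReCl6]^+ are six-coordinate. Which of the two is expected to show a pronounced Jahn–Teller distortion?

[Mn(OH)6]^3-: Ligand charges: each hydroxide is −1. With an overall charge of −3 the manganese centre must be in the +3 oxidation state. Mn sits in group 7, so the d-electron count is 7 − 3 = 4. Hydroxide is a weak-field ligand for a first-row metal, so the complex is high-spin. The t₂g³e_g¹ (high-spin) configuration has an unevenly filled e_g set; the Jahn–Teller theorem predicts a tetragonal distortion (typically axial elongation) to lift the degeneracy.
[ReCl6]^+: Summing ligand charges against the +1 overall charge gives an oxidation state of +7 for rhenium. Re sits in group 7, so the d-electron count is 7 − 7 = 0. The d⁰ configuration leaves the e_g set evenly filled (or empty) — no strong Jahn–Teller driving force.

[Mn(OH)6]^3-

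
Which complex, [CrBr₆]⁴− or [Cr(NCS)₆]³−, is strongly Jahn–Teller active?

[CrBr₆]⁴−: Ligand charges: each bromide is −1. With an overall charge of −4 the chromium centre must be in the +2 oxidation state. Group 6 minus oxidation state 2 gives a d⁴ configuration. Bromide is a weak-field ligand for a first-row metal, so the complex is high-spin. The t₂g³e_g¹ (high-spin) configuration has an unevenly filled e_g set; the Jahn–Teller theorem predicts a tetragonal distortion (typically axial elongation) to lift the degeneracy.
[Cr(NCS)₆]³−: Each isothiocyanate is −1; balancing the −3 overall charge requires Cr(III). Group 6 minus oxidation state 3 gives a d³ configuration. The d³ configuration leaves the e_g set evenly filled (or empty) — no strong Jahn–Teller driving force.

[CrBr₆]⁴−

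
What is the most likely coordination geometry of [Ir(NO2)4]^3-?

square planar

Ligand charges: each nitro (N-bound nitrite) is −1. With an overall charge of −3 the iridium centre must be in the +1 oxidation state.
Ir sits in group 9, so the d-electron count is 9 − 1 = 8.
Coordination number: 4.
A 5d d⁸ ion has a large crystal-field splitting; square planar leaves the high-energy d_{x²−y²} orbital empty and maximises CFSE.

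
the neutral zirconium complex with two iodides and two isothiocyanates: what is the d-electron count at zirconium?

d0

Ligand charges: each iodide is −1; each isothiocyanate is −1. With an overall charge of 0 the zirconium centre must be in the +4 oxidation state.
Zr sits in group 4, so the d-electron count is 4 − 4 = 0.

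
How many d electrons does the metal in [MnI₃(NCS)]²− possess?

Ligand charges: each iodide is −1; each isothiocyanate is −1. With an overall charge of −2 the manganese centre must be in the +2 oxidation state.
Mn sits in group 7, so the d-electron count is 7 − 2 = 5.

d5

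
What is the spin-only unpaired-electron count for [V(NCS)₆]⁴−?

3 unpaired electrons

Ligand charges: each isothiocyanate is −1. With an overall charge of −4 the vanadium centre must be in the +2 oxidation state.
Group 5 minus oxidation state 2 gives a d³ configuration.
In an octahedral field the d³ configuration is t₂g³e_g⁰ (only one arrangement possible), giving 3 unpaired electrons.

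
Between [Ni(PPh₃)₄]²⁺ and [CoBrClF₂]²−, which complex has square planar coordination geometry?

[Ni(PPh₃)₄]²⁺

For [Ni(PPh₃)₄]²⁺: Triphenylphosphine is neutral; balancing the +2 overall charge requires Ni(II). Group 10 minus oxidation state 2 gives a d⁸ configuration. Triphenylphosphine is a strong-field ligand (high in the spectrochemical series). A 3d d⁸ ion with strong-field ligands gains enough CFSE to favour square planar over tetrahedral. → square planar.
For [CoBrClF₂]²−: Ligand charges: each bromide is −1; each chloride is −1; each fluoride is −1. With an overall charge of −2 the cobalt centre must be in the +2 oxidation state. Co sits in group 9, so the d-electron count is 9 − 2 = 7. For a high-spin 3d d⁷ ion with weak-field ligands the small Δₜ gives little square-planar CFSE advantage, so four ligands adopt the sterically favoured tetrahedral geometry. → tetrahedral.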